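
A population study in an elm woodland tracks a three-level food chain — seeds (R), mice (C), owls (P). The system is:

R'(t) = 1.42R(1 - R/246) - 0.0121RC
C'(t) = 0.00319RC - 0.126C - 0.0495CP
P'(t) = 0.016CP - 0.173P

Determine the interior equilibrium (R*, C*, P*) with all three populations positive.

From dP/dt = 0: 0.016C* = 0.173, so C* = 10.8.
From dR/dt = 0: 1.42(1 - R*/246) = 0.0121·10.8, giving R* = 246·(1 - 0.0921) = 223.
From dC/dt = 0: 0.00319·223 - 0.126 = 0.0495P*, so P* = 0.586/0.0495 = 11.8.

R* ≈ 223, C* ≈ 10.8, P* ≈ 11.8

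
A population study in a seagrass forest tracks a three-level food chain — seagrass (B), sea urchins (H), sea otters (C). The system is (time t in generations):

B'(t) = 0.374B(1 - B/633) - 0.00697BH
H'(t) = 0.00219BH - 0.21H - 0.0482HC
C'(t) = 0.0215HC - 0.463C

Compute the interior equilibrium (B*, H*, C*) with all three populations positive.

From dC/dt = 0: 0.0215H* = 0.463, so H* = 21.5.
From dB/dt = 0: 0.374(1 - B*/633) = 0.00697·21.5, giving B* = 633·(1 - 0.401) = 379.
From dH/dt = 0: 0.00219·379 - 0.21 = 0.0482C*, so C* = 0.62/0.0482 = 12.9.

B* ≈ 379, H* ≈ 21.5, C* ≈ 12.9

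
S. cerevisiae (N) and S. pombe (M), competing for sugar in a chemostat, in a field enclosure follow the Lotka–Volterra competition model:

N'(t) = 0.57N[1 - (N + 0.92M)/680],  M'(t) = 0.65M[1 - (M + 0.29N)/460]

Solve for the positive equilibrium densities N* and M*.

N* ≈ 350, M* ≈ 358

Setting both brackets to zero gives the nullclines N + 0.92M = 680 and 0.29N + M = 460.
Substituting M = 460 - 0.29N into the first: N(1 - 0.92·0.29) = 680 - 0.92·460.
So N* = 257/0.733 = 350, and then M* = 460 - 0.29·350 = 358.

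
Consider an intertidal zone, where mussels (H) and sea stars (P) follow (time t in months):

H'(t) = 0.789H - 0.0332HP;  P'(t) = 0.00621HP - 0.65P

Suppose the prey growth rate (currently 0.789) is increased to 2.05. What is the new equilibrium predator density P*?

P* ≈ 61.7

At the interior fixed point, setting dH/dt = 0 with H > 0 fixes P* = (prey growth rate)/(HP coefficient) — independent of the other coefficients.
With the change, P* = 2.05/0.0332 = 61.7; it rises from 23.8.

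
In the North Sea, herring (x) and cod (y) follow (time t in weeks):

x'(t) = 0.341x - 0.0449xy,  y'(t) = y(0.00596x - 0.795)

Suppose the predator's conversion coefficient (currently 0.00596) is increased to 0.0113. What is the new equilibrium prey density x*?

At the interior fixed point, setting dy/dt = 0 with y > 0 fixes x* = (predator death rate)/(xy coefficient) — independent of the other coefficients.
With the change, x* = 0.795/0.0113 = 70.4; it falls from 133.

x* ≈ 70.4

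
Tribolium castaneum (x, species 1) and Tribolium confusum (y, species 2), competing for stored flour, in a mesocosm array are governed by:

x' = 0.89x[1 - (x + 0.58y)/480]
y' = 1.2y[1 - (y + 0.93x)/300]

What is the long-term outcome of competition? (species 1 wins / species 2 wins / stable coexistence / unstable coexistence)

Compare the nullcline intercepts: K1/α12 = 480/0.58 = 828 > K2 = 300; K2/α21 = 300/0.93 = 323 < K1 = 480.
Since the inequalities point opposite ways, species 1 can invade but species 2 cannot.

species 1 excludes species 2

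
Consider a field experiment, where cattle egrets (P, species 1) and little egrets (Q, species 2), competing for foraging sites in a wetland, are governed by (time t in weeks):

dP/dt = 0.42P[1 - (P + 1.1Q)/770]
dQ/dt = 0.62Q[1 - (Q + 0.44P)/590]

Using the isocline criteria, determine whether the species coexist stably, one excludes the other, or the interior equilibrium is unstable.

Compare the nullcline intercepts: K1/α12 = 770/1.1 = 700 > K2 = 590; K2/α21 = 590/0.44 = 1340 > K1 = 770.
Since both inequalities hold, each species can invade when rare, so the interior equilibrium is stable.

stable coexistence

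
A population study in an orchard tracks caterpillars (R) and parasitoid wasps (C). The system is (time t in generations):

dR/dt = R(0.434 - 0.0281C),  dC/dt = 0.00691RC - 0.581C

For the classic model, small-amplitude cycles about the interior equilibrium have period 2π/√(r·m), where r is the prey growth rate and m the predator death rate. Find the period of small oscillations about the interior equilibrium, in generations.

Here r = 0.434 and m = 0.581, so r·m = 0.252.
ω = √0.252 = 0.502 per generation, hence T = 2π/ω ≈ 12.5 generations.

T ≈ 12.5 generations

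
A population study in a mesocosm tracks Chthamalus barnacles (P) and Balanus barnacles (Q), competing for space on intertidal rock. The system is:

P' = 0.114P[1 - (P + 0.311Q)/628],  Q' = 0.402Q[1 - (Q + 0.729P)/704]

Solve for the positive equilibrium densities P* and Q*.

P* ≈ 529, Q* ≈ 318

Setting both brackets to zero gives the nullclines P + 0.311Q = 628 and 0.729P + Q = 704.
Substituting Q = 704 - 0.729P into the first: P(1 - 0.311·0.729) = 628 - 0.311·704.
So P* = 409/0.773 = 529, and then Q* = 704 - 0.729·529 = 318.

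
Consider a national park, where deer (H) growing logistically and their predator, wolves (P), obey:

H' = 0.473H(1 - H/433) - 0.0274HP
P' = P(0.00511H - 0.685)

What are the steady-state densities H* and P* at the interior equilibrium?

H* ≈ 134, P* ≈ 11.9

From dP/dt = 0 with P > 0: 0.00511H* = 0.685, so H* = 134.
Substitute into dH/dt = 0: 0.473(1 - 134/433) = 0.0274P*.
The bracket is 0.69, giving P* = 0.327/0.0274 = 11.9.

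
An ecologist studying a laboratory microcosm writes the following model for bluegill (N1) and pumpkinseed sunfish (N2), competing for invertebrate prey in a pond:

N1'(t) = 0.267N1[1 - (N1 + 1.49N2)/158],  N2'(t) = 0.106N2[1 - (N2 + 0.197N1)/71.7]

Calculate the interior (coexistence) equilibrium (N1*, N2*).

N1* ≈ 72.4, N2* ≈ 57.4

Setting both brackets to zero gives the nullclines N1 + 1.49N2 = 158 and 0.197N1 + N2 = 71.7.
Substituting N2 = 71.7 - 0.197N1 into the first: N1(1 - 1.49·0.197) = 158 - 1.49·71.7.
So N1* = 51.2/0.706 = 72.4, and then N2* = 71.7 - 0.197·72.4 = 57.4.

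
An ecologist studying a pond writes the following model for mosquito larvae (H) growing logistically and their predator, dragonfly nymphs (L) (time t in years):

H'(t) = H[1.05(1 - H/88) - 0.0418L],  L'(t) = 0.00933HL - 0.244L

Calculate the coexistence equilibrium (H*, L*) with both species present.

From dL/dt = 0 with L > 0: 0.00933H* = 0.244, so H* = 26.2.
Substitute into dH/dt = 0: 1.05(1 - 26.2/88) = 0.0418L*.
The bracket is 0.703, giving L* = 0.738/0.0418 = 17.7.

H* ≈ 26.2, L* ≈ 17.7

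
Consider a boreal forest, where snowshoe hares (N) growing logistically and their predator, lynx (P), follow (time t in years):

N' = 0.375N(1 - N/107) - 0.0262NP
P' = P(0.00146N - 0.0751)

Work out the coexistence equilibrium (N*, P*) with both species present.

N* ≈ 51.4, P* ≈ 7.43

From dP/dt = 0 with P > 0: 0.00146N* = 0.0751, so N* = 51.4.
Substitute into dN/dt = 0: 0.375(1 - 51.4/107) = 0.0262P*.
The bracket is 0.519, giving P* = 0.195/0.0262 = 7.43.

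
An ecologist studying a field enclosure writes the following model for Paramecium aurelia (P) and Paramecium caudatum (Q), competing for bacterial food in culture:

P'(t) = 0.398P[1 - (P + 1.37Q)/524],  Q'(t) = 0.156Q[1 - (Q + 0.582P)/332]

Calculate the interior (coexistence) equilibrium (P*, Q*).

P* ≈ 341, Q* ≈ 133

Setting both brackets to zero gives the nullclines P + 1.37Q = 524 and 0.582P + Q = 332.
Substituting Q = 332 - 0.582P into the first: P(1 - 1.37·0.582) = 524 - 1.37·332.
So P* = 69.2/0.203 = 341, and then Q* = 332 - 0.582·341 = 133.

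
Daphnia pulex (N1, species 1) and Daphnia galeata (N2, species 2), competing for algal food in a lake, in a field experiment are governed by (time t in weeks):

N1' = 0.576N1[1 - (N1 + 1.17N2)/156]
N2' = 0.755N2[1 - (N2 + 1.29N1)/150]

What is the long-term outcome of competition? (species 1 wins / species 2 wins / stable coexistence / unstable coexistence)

unstable coexistence (outcome depends on initial conditions)

Compare the nullcline intercepts: K1/α12 = 156/1.17 = 133 < K2 = 150; K2/α21 = 150/1.29 = 116 < K1 = 156.
Since both are reversed, neither can invade when rare; the interior point is a saddle.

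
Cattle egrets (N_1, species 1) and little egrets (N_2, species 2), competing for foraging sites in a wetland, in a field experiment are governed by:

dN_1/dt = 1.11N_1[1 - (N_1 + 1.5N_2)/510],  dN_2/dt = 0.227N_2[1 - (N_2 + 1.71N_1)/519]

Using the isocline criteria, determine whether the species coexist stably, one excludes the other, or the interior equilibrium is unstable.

Compare the nullcline intercepts: K1/α12 = 510/1.5 = 340 < K2 = 519; K2/α21 = 519/1.71 = 304 < K1 = 510.
Since both are reversed, neither can invade when rare; the interior point is a saddle.

unstable coexistence (outcome depends on initial conditions)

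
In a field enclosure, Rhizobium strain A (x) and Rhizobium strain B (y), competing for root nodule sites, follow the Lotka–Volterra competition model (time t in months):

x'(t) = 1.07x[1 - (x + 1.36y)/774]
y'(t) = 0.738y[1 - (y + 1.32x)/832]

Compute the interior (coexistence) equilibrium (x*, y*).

x* ≈ 450, y* ≈ 239

Setting both brackets to zero gives the nullclines x + 1.36y = 774 and 1.32x + y = 832.
Substituting y = 832 - 1.32x into the first: x(1 - 1.36·1.32) = 774 - 1.36·832.
So x* = -358/-0.795 = 450, and then y* = 832 - 1.32·450 = 239.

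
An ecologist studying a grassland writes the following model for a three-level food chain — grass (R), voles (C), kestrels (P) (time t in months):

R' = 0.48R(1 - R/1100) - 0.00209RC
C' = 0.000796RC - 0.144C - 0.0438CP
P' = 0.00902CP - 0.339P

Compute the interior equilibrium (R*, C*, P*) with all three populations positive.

R* ≈ 920, C* ≈ 37.6, P* ≈ 13.4

From dP/dt = 0: 0.00902C* = 0.339, so C* = 37.6.
From dR/dt = 0: 0.48(1 - R*/1100) = 0.00209·37.6, giving R* = 1100·(1 - 0.164) = 920.
From dC/dt = 0: 0.000796·920 - 0.144 = 0.0438P*, so P* = 0.588/0.0438 = 13.4.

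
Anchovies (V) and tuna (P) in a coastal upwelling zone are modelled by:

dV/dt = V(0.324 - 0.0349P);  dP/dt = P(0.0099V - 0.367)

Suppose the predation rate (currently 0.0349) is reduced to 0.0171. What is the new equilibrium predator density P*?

At the interior fixed point, setting dV/dt = 0 with V > 0 fixes P* = (prey growth rate)/(VP coefficient) — independent of the other coefficients.
With the change, P* = 0.324/0.0171 = 18.9; it rises from 9.28.

P* ≈ 18.9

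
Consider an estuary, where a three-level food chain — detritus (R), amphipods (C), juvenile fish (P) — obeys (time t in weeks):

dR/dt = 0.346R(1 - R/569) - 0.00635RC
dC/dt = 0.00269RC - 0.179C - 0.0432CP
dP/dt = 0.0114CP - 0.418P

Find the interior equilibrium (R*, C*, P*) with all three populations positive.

From dP/dt = 0: 0.0114C* = 0.418, so C* = 36.7.
From dR/dt = 0: 0.346(1 - R*/569) = 0.00635·36.7, giving R* = 569·(1 - 0.673) = 186.
From dC/dt = 0: 0.00269·186 - 0.179 = 0.0432P*, so P* = 0.322/0.0432 = 7.44.

R* ≈ 186, C* ≈ 36.7, P* ≈ 7.44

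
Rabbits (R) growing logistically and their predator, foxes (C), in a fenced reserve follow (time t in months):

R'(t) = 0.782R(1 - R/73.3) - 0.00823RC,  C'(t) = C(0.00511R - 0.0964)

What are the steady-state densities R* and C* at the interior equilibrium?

From dC/dt = 0 with C > 0: 0.00511R* = 0.0964, so R* = 18.9.
Substitute into dR/dt = 0: 0.782(1 - 18.9/73.3) = 0.00823C*.
The bracket is 0.743, giving C* = 0.581/0.00823 = 70.6.

R* ≈ 18.9, C* ≈ 70.6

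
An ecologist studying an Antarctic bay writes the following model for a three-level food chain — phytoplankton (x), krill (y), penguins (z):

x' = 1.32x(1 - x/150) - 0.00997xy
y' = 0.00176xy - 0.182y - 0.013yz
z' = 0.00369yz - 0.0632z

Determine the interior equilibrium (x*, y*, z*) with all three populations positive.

x* ≈ 131, y* ≈ 17.1, z* ≈ 3.68

From dz/dt = 0: 0.00369y* = 0.0632, so y* = 17.1.
From dx/dt = 0: 1.32(1 - x*/150) = 0.00997·17.1, giving x* = 150·(1 - 0.129) = 131.
From dy/dt = 0: 0.00176·131 - 0.182 = 0.013z*, so z* = 0.0478/0.013 = 3.68.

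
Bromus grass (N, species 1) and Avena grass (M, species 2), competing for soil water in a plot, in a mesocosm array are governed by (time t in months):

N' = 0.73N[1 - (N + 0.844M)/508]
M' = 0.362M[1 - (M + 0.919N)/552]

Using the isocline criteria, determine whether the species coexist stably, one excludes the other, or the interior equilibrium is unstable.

stable coexistence

Compare the nullcline intercepts: K1/α12 = 508/0.844 = 602 > K2 = 552; K2/α21 = 552/0.919 = 601 > K1 = 508.
Since both inequalities hold, each species can invade when rare, so the interior equilibrium is stable.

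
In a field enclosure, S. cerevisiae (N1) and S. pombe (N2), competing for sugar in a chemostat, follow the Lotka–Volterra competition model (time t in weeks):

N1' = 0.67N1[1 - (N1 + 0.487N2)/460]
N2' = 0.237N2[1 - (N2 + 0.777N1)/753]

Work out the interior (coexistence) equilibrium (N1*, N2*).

N1* ≈ 150, N2* ≈ 636

Setting both brackets to zero gives the nullclines N1 + 0.487N2 = 460 and 0.777N1 + N2 = 753.
Substituting N2 = 753 - 0.777N1 into the first: N1(1 - 0.487·0.777) = 460 - 0.487·753.
So N1* = 93.3/0.622 = 150, and then N2* = 753 - 0.777·150 = 636.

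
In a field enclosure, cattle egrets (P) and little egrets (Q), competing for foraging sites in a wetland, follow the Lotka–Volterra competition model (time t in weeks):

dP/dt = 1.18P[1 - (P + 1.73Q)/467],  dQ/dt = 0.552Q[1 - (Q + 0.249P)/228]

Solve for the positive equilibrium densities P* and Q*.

Setting both brackets to zero gives the nullclines P + 1.73Q = 467 and 0.249P + Q = 228.
Substituting Q = 228 - 0.249P into the first: P(1 - 1.73·0.249) = 467 - 1.73·228.
So P* = 72.6/0.569 = 127, and then Q* = 228 - 0.249·127 = 196.

P* ≈ 127, Q* ≈ 196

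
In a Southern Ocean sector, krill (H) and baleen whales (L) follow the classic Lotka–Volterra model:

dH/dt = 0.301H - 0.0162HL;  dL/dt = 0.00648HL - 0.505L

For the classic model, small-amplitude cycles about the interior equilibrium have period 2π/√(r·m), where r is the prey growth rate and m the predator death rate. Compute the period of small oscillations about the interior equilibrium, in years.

Here r = 0.301 and m = 0.505, so r·m = 0.152.
ω = √0.152 = 0.39 per year, hence T = 2π/ω ≈ 16.1 years.

T ≈ 16.1 years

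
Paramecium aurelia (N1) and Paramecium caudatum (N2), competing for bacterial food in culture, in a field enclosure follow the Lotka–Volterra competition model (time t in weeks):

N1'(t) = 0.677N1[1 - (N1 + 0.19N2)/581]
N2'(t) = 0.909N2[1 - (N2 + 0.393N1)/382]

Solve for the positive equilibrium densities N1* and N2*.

N1* ≈ 549, N2* ≈ 166

Setting both brackets to zero gives the nullclines N1 + 0.19N2 = 581 and 0.393N1 + N2 = 382.
Substituting N2 = 382 - 0.393N1 into the first: N1(1 - 0.19·0.393) = 581 - 0.19·382.
So N1* = 508/0.925 = 549, and then N2* = 382 - 0.393·549 = 166.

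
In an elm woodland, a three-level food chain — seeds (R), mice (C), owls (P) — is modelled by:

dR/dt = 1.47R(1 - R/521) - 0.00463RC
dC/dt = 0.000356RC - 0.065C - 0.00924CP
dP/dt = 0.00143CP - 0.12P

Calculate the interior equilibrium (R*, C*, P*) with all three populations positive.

R* ≈ 383, C* ≈ 83.9, P* ≈ 7.73

From dP/dt = 0: 0.00143C* = 0.12, so C* = 83.9.
From dR/dt = 0: 1.47(1 - R*/521) = 0.00463·83.9, giving R* = 521·(1 - 0.264) = 383.
From dC/dt = 0: 0.000356·383 - 0.065 = 0.00924P*, so P* = 0.0715/0.00924 = 7.73.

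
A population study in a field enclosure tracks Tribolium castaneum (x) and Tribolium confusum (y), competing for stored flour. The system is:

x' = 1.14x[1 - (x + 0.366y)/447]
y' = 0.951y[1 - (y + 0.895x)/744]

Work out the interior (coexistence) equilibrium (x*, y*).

Setting both brackets to zero gives the nullclines x + 0.366y = 447 and 0.895x + y = 744.
Substituting y = 744 - 0.895x into the first: x(1 - 0.366·0.895) = 447 - 0.366·744.
So x* = 175/0.672 = 260, and then y* = 744 - 0.895·260 = 511.

x* ≈ 260, y* ≈ 511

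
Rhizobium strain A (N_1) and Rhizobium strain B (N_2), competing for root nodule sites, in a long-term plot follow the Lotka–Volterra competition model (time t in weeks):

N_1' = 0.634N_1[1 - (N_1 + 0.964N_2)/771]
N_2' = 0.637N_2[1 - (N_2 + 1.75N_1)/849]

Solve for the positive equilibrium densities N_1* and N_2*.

Setting both brackets to zero gives the nullclines N_1 + 0.964N_2 = 771 and 1.75N_1 + N_2 = 849.
Substituting N_2 = 849 - 1.75N_1 into the first: N_1(1 - 0.964·1.75) = 771 - 0.964·849.
So N_1* = -47.4/-0.687 = 69, and then N_2* = 849 - 1.75·69 = 728.

N_1* ≈ 69, N_2* ≈ 728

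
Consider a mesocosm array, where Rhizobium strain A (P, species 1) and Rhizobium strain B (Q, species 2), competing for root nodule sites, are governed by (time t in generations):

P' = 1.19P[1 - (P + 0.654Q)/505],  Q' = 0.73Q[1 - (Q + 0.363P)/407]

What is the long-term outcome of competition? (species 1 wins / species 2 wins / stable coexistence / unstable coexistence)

stable coexistence

Compare the nullcline intercepts: K1/α12 = 505/0.654 = 772 > K2 = 407; K2/α21 = 407/0.363 = 1120 > K1 = 505.
Since both inequalities hold, each species can invade when rare, so the interior equilibrium is stable.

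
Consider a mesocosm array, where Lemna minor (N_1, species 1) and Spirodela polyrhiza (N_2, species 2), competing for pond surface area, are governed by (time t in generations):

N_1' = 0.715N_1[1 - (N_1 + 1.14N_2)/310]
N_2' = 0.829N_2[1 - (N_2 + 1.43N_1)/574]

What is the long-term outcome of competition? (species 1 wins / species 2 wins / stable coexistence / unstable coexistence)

species 2 excludes species 1

Compare the nullcline intercepts: K1/α12 = 310/1.14 = 272 < K2 = 574; K2/α21 = 574/1.43 = 401 > K1 = 310.
Since the inequalities point opposite ways, species 2 can invade but species 1 cannot.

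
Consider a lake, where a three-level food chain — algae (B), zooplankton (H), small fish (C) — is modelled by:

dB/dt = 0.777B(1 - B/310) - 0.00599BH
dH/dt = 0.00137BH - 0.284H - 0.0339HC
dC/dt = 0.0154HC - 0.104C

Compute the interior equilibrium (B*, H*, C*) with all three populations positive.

B* ≈ 294, H* ≈ 6.75, C* ≈ 3.5

From dC/dt = 0: 0.0154H* = 0.104, so H* = 6.75.
From dB/dt = 0: 0.777(1 - B*/310) = 0.00599·6.75, giving B* = 310·(1 - 0.0521) = 294.
From dH/dt = 0: 0.00137·294 - 0.284 = 0.0339C*, so C* = 0.119/0.0339 = 3.5.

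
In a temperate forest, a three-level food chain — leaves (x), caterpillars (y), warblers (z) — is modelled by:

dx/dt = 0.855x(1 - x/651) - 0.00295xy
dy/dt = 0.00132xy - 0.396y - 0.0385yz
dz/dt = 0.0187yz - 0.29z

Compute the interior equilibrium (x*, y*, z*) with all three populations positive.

x* ≈ 616, y* ≈ 15.5, z* ≈ 10.8

From dz/dt = 0: 0.0187y* = 0.29, so y* = 15.5.
From dx/dt = 0: 0.855(1 - x*/651) = 0.00295·15.5, giving x* = 651·(1 - 0.0535) = 616.
From dy/dt = 0: 0.00132·616 - 0.396 = 0.0385z*, so z* = 0.417/0.0385 = 10.8.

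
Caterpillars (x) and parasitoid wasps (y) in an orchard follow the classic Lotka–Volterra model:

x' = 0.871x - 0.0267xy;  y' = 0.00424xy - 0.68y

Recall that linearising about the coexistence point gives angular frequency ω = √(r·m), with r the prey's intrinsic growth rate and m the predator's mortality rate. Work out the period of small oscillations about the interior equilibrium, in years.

T ≈ 8.16 years

Here r = 0.871 and m = 0.68, so r·m = 0.592.
ω = √0.592 = 0.77 per year, hence T = 2π/ω ≈ 8.16 years.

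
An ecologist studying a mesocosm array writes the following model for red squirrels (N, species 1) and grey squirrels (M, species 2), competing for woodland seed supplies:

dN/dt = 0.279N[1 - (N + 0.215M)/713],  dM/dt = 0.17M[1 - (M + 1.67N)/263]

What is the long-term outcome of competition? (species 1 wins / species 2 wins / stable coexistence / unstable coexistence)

species 1 excludes species 2

Compare the nullcline intercepts: K1/α12 = 713/0.215 = 3320 > K2 = 263; K2/α21 = 263/1.67 = 157 < K1 = 713.
Since the inequalities point opposite ways, species 1 can invade but species 2 cannot.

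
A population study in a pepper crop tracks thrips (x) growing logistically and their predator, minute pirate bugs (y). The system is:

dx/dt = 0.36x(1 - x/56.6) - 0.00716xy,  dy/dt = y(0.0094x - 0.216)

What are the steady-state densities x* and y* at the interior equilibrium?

From dy/dt = 0 with y > 0: 0.0094x* = 0.216, so x* = 23.
Substitute into dx/dt = 0: 0.36(1 - 23/56.6) = 0.00716y*.
The bracket is 0.594, giving y* = 0.214/0.00716 = 29.9.

x* ≈ 23, y* ≈ 29.9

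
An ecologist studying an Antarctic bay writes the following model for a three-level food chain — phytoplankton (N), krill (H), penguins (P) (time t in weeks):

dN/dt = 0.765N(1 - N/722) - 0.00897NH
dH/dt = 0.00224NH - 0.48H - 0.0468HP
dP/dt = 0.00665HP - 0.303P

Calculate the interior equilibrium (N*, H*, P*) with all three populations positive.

N* ≈ 336, H* ≈ 45.6, P* ≈ 5.84

From dP/dt = 0: 0.00665H* = 0.303, so H* = 45.6.
From dN/dt = 0: 0.765(1 - N*/722) = 0.00897·45.6, giving N* = 722·(1 - 0.534) = 336.
From dH/dt = 0: 0.00224·336 - 0.48 = 0.0468P*, so P* = 0.273/0.0468 = 5.84.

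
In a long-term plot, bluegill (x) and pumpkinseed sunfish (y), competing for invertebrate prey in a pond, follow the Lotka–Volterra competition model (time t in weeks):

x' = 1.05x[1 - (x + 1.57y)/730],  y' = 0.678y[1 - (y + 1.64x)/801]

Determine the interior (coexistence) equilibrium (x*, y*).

x* ≈ 335, y* ≈ 252

Setting both brackets to zero gives the nullclines x + 1.57y = 730 and 1.64x + y = 801.
Substituting y = 801 - 1.64x into the first: x(1 - 1.57·1.64) = 730 - 1.57·801.
So x* = -528/-1.57 = 335, and then y* = 801 - 1.64·335 = 252.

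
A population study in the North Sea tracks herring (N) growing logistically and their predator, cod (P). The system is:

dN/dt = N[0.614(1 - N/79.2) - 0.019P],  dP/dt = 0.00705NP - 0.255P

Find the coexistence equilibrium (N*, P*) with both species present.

N* ≈ 36.2, P* ≈ 17.6

From dP/dt = 0 with P > 0: 0.00705N* = 0.255, so N* = 36.2.
Substitute into dN/dt = 0: 0.614(1 - 36.2/79.2) = 0.019P*.
The bracket is 0.543, giving P* = 0.334/0.019 = 17.6.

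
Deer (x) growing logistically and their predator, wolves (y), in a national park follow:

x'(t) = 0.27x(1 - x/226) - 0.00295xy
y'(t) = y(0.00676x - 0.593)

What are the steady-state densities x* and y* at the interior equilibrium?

From dy/dt = 0 with y > 0: 0.00676x* = 0.593, so x* = 87.7.
Substitute into dx/dt = 0: 0.27(1 - 87.7/226) = 0.00295y*.
The bracket is 0.612, giving y* = 0.165/0.00295 = 56.

x* ≈ 87.7, y* ≈ 56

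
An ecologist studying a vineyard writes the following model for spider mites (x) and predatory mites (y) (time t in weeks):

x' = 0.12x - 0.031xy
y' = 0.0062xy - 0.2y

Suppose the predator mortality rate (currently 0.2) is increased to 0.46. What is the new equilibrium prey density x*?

x* ≈ 74.2

At the interior fixed point, setting dy/dt = 0 with y > 0 fixes x* = (predator death rate)/(xy coefficient) — independent of the other coefficients.
With the change, x* = 0.46/0.0062 = 74.2; it rises from 32.3.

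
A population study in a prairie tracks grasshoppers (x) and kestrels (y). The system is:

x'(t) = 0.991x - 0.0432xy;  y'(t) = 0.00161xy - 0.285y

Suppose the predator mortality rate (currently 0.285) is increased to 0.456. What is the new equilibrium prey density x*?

x* ≈ 283

At the interior fixed point, setting dy/dt = 0 with y > 0 fixes x* = (predator death rate)/(xy coefficient) — independent of the other coefficients.
With the change, x* = 0.456/0.00161 = 283; it rises from 177.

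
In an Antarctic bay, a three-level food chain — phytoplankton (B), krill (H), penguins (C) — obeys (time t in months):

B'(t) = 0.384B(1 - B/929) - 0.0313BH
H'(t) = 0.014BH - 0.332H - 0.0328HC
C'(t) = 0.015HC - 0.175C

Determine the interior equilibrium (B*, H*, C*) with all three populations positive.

B* ≈ 45.6, H* ≈ 11.7, C* ≈ 9.33

From dC/dt = 0: 0.015H* = 0.175, so H* = 11.7.
From dB/dt = 0: 0.384(1 - B*/929) = 0.0313·11.7, giving B* = 929·(1 - 0.951) = 45.6.
From dH/dt = 0: 0.014·45.6 - 0.332 = 0.0328C*, so C* = 0.306/0.0328 = 9.33.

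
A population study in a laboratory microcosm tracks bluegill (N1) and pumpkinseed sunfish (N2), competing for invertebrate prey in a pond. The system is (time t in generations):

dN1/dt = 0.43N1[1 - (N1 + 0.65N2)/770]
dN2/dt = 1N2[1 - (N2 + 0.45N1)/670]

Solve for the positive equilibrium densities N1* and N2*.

Setting both brackets to zero gives the nullclines N1 + 0.65N2 = 770 and 0.45N1 + N2 = 670.
Substituting N2 = 670 - 0.45N1 into the first: N1(1 - 0.65·0.45) = 770 - 0.65·670.
So N1* = 334/0.708 = 473, and then N2* = 670 - 0.45·473 = 457.

N1* ≈ 473, N2* ≈ 457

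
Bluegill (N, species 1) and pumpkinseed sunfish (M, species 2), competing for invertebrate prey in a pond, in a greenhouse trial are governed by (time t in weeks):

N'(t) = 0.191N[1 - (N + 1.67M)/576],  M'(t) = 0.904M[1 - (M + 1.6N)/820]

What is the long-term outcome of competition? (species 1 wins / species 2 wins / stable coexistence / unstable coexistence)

unstable coexistence (outcome depends on initial conditions)

Compare the nullcline intercepts: K1/α12 = 576/1.67 = 345 < K2 = 820; K2/α21 = 820/1.6 = 512 < K1 = 576.
Since both are reversed, neither can invade when rare; the interior point is a saddle.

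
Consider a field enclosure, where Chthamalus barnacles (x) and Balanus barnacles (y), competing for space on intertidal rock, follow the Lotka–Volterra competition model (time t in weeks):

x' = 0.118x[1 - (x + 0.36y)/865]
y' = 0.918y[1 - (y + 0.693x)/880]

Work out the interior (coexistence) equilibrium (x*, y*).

x* ≈ 730, y* ≈ 374

Setting both brackets to zero gives the nullclines x + 0.36y = 865 and 0.693x + y = 880.
Substituting y = 880 - 0.693x into the first: x(1 - 0.36·0.693) = 865 - 0.36·880.
So x* = 548/0.751 = 730, and then y* = 880 - 0.693·730 = 374.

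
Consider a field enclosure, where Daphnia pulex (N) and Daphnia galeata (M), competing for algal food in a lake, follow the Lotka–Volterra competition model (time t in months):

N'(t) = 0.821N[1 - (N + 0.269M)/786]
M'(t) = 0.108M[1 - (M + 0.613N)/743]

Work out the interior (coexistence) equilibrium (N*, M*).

Setting both brackets to zero gives the nullclines N + 0.269M = 786 and 0.613N + M = 743.
Substituting M = 743 - 0.613N into the first: N(1 - 0.269·0.613) = 786 - 0.269·743.
So N* = 586/0.835 = 702, and then M* = 743 - 0.613·702 = 313.

N* ≈ 702, M* ≈ 313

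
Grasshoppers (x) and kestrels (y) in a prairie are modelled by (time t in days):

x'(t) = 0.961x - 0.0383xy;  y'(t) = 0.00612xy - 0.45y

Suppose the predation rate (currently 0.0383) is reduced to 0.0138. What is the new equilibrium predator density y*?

y* ≈ 69.6

At the interior fixed point, setting dx/dt = 0 with x > 0 fixes y* = (prey growth rate)/(xy coefficient) — independent of the other coefficients.
With the change, y* = 0.961/0.0138 = 69.6; it rises from 25.1.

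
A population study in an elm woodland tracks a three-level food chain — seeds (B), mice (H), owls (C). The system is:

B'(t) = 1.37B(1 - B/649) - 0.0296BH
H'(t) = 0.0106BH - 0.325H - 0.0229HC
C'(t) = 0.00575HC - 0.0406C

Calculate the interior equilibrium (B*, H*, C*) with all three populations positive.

From dC/dt = 0: 0.00575H* = 0.0406, so H* = 7.06.
From dB/dt = 0: 1.37(1 - B*/649) = 0.0296·7.06, giving B* = 649·(1 - 0.153) = 550.
From dH/dt = 0: 0.0106·550 - 0.325 = 0.0229C*, so C* = 5.5/0.0229 = 240.

B* ≈ 550, H* ≈ 7.06, C* ≈ 240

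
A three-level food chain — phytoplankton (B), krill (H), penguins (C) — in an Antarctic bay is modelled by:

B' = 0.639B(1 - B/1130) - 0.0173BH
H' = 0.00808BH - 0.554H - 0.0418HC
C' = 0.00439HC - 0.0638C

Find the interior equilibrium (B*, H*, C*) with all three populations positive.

From dC/dt = 0: 0.00439H* = 0.0638, so H* = 14.5.
From dB/dt = 0: 0.639(1 - B*/1130) = 0.0173·14.5, giving B* = 1130·(1 - 0.393) = 685.
From dH/dt = 0: 0.00808·685 - 0.554 = 0.0418C*, so C* = 4.98/0.0418 = 119.

B* ≈ 685, H* ≈ 14.5, C* ≈ 119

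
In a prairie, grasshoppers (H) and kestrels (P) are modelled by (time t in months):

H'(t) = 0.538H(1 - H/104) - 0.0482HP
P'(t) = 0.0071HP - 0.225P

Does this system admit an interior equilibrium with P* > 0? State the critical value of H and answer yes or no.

Threshold H = 31.7; K > 31.7, so yes, the predator persists.

The predator equation gives dP/dt > 0 only when H > 0.225/0.0071 = 31.7.
Without the predator, H → K = 104. Since 104 > 31.7, the predator can invade and persist.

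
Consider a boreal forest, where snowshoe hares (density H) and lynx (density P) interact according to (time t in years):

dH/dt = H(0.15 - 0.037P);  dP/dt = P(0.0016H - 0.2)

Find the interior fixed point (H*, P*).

H* ≈ 125, P* ≈ 4.05

Set dP/dt = 0 with P > 0: 0.0016H - 0.2 = 0, so H* = 0.2/0.0016 = 125.
Set dH/dt = 0 with H > 0: 0.15 - 0.037P = 0, so P* = 0.15/0.037 = 4.05.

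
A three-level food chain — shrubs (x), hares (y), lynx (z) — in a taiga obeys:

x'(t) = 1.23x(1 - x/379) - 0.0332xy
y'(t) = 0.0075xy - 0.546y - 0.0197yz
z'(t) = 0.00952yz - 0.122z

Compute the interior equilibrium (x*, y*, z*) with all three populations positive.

From dz/dt = 0: 0.00952y* = 0.122, so y* = 12.8.
From dx/dt = 0: 1.23(1 - x*/379) = 0.0332·12.8, giving x* = 379·(1 - 0.346) = 248.
From dy/dt = 0: 0.0075·248 - 0.546 = 0.0197z*, so z* = 1.31/0.0197 = 66.7.

x* ≈ 248, y* ≈ 12.8, z* ≈ 66.7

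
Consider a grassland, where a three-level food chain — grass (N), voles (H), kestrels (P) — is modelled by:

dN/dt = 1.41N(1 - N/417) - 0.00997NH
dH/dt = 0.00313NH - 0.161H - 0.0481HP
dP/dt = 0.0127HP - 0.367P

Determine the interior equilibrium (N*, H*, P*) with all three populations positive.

From dP/dt = 0: 0.0127H* = 0.367, so H* = 28.9.
From dN/dt = 0: 1.41(1 - N*/417) = 0.00997·28.9, giving N* = 417·(1 - 0.204) = 332.
From dH/dt = 0: 0.00313·332 - 0.161 = 0.0481P*, so P* = 0.878/0.0481 = 18.2.

N* ≈ 332, H* ≈ 28.9, P* ≈ 18.2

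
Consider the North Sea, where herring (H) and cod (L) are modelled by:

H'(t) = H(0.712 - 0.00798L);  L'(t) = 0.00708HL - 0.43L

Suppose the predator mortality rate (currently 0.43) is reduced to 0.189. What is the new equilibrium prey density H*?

H* ≈ 26.7

At the interior fixed point, setting dL/dt = 0 with L > 0 fixes H* = (predator death rate)/(HL coefficient) — independent of the other coefficients.
With the change, H* = 0.189/0.00708 = 26.7; it falls from 60.7.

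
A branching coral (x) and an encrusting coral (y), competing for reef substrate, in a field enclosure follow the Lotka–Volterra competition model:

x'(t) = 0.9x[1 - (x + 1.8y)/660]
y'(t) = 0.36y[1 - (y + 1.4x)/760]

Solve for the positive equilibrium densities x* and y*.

x* ≈ 466, y* ≈ 108

Setting both brackets to zero gives the nullclines x + 1.8y = 660 and 1.4x + y = 760.
Substituting y = 760 - 1.4x into the first: x(1 - 1.8·1.4) = 660 - 1.8·760.
So x* = -708/-1.52 = 466, and then y* = 760 - 1.4·466 = 108.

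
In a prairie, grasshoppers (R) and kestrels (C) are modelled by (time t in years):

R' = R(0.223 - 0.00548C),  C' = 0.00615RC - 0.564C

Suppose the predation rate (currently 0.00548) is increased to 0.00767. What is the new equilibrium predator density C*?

C* ≈ 29.1

At the interior fixed point, setting dR/dt = 0 with R > 0 fixes C* = (prey growth rate)/(RC coefficient) — independent of the other coefficients.
With the change, C* = 0.223/0.00767 = 29.1; it falls from 40.7.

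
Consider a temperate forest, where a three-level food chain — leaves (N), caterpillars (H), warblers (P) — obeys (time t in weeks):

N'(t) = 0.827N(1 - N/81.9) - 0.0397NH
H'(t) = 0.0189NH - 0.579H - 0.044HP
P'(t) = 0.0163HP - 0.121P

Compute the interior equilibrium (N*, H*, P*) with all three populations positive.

N* ≈ 52.7, H* ≈ 7.42, P* ≈ 9.48

From dP/dt = 0: 0.0163H* = 0.121, so H* = 7.42.
From dN/dt = 0: 0.827(1 - N*/81.9) = 0.0397·7.42, giving N* = 81.9·(1 - 0.356) = 52.7.
From dH/dt = 0: 0.0189·52.7 - 0.579 = 0.044P*, so P* = 0.417/0.044 = 9.48.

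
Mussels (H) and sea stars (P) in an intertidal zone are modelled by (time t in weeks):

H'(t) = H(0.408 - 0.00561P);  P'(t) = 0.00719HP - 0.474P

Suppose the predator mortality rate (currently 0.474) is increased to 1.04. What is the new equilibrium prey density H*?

At the interior fixed point, setting dP/dt = 0 with P > 0 fixes H* = (predator death rate)/(HP coefficient) — independent of the other coefficients.
With the change, H* = 1.04/0.00719 = 145; it rises from 65.9.

H* ≈ 145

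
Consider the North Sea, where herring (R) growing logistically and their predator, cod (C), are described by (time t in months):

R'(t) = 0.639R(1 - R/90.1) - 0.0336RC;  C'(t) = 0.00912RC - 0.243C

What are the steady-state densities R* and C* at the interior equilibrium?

From dC/dt = 0 with C > 0: 0.00912R* = 0.243, so R* = 26.6.
Substitute into dR/dt = 0: 0.639(1 - 26.6/90.1) = 0.0336C*.
The bracket is 0.704, giving C* = 0.45/0.0336 = 13.4.

R* ≈ 26.6, C* ≈ 13.4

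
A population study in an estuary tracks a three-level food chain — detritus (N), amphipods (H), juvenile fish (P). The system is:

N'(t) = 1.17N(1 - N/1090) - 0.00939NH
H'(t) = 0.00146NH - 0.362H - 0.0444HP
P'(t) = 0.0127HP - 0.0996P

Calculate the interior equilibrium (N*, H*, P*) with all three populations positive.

N* ≈ 1020, H* ≈ 7.84, P* ≈ 25.4

From dP/dt = 0: 0.0127H* = 0.0996, so H* = 7.84.
From dN/dt = 0: 1.17(1 - N*/1090) = 0.00939·7.84, giving N* = 1090·(1 - 0.0629) = 1020.
From dH/dt = 0: 0.00146·1020 - 0.362 = 0.0444P*, so P* = 1.13/0.0444 = 25.4.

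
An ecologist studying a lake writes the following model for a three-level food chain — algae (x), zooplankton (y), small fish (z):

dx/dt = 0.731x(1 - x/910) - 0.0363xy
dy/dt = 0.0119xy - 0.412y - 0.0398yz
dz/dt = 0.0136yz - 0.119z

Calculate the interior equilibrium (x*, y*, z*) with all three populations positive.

x* ≈ 515, y* ≈ 8.75, z* ≈ 144

From dz/dt = 0: 0.0136y* = 0.119, so y* = 8.75.
From dx/dt = 0: 0.731(1 - x*/910) = 0.0363·8.75, giving x* = 910·(1 - 0.435) = 515.
From dy/dt = 0: 0.0119·515 - 0.412 = 0.0398z*, so z* = 5.71/0.0398 = 144.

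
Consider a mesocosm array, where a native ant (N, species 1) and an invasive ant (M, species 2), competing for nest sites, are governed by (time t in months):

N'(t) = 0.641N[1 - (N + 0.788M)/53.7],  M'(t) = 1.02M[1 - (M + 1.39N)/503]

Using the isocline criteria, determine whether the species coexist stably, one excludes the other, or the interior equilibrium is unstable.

species 2 excludes species 1

Compare the nullcline intercepts: K1/α12 = 53.7/0.788 = 68.1 < K2 = 503; K2/α21 = 503/1.39 = 362 > K1 = 53.7.
Since the inequalities point opposite ways, species 2 can invade but species 1 cannot.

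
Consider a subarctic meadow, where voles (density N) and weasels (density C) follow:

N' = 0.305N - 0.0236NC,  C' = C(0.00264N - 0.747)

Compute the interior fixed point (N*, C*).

Set dC/dt = 0 with C > 0: 0.00264N - 0.747 = 0, so N* = 0.747/0.00264 = 283.
Set dN/dt = 0 with N > 0: 0.305 - 0.0236C = 0, so C* = 0.305/0.0236 = 12.9.

N* ≈ 283, C* ≈ 12.9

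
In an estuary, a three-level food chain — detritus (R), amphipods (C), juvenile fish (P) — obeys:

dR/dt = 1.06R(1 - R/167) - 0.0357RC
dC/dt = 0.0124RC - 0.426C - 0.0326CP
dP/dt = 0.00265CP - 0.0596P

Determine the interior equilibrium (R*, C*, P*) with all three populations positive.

From dP/dt = 0: 0.00265C* = 0.0596, so C* = 22.5.
From dR/dt = 0: 1.06(1 - R*/167) = 0.0357·22.5, giving R* = 167·(1 - 0.757) = 40.5.
From dC/dt = 0: 0.0124·40.5 - 0.426 = 0.0326P*, so P* = 0.0762/0.0326 = 2.34.

R* ≈ 40.5, C* ≈ 22.5, P* ≈ 2.34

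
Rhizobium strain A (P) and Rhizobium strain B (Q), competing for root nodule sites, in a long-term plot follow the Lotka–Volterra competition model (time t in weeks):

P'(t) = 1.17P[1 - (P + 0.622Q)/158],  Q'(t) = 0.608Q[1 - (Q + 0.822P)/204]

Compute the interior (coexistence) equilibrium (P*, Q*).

P* ≈ 63.7, Q* ≈ 152

Setting both brackets to zero gives the nullclines P + 0.622Q = 158 and 0.822P + Q = 204.
Substituting Q = 204 - 0.822P into the first: P(1 - 0.622·0.822) = 158 - 0.622·204.
So P* = 31.1/0.489 = 63.7, and then Q* = 204 - 0.822·63.7 = 152.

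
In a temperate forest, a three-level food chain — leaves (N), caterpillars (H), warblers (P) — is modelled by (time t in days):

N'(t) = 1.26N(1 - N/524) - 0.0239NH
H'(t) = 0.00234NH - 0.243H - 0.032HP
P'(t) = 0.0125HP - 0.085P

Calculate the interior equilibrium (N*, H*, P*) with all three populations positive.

N* ≈ 456, H* ≈ 6.8, P* ≈ 25.8

From dP/dt = 0: 0.0125H* = 0.085, so H* = 6.8.
From dN/dt = 0: 1.26(1 - N*/524) = 0.0239·6.8, giving N* = 524·(1 - 0.129) = 456.
From dH/dt = 0: 0.00234·456 - 0.243 = 0.032P*, so P* = 0.825/0.032 = 25.8.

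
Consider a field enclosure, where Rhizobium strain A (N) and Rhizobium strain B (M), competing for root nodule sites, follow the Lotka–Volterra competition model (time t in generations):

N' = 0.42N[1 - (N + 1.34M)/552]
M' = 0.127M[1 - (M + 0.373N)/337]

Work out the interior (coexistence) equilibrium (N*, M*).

N* ≈ 201, M* ≈ 262

Setting both brackets to zero gives the nullclines N + 1.34M = 552 and 0.373N + M = 337.
Substituting M = 337 - 0.373N into the first: N(1 - 1.34·0.373) = 552 - 1.34·337.
So N* = 100/0.5 = 201, and then M* = 337 - 0.373·201 = 262.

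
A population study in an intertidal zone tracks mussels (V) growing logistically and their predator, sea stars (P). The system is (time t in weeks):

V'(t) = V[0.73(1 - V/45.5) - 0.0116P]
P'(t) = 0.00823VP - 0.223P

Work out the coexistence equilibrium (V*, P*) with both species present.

From dP/dt = 0 with P > 0: 0.00823V* = 0.223, so V* = 27.1.
Substitute into dV/dt = 0: 0.73(1 - 27.1/45.5) = 0.0116P*.
The bracket is 0.404, giving P* = 0.295/0.0116 = 25.5.

V* ≈ 27.1, P* ≈ 25.5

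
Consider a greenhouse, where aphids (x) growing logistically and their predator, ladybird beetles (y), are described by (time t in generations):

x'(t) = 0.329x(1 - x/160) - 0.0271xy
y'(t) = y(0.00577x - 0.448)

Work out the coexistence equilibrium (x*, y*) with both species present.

x* ≈ 77.6, y* ≈ 6.25

From dy/dt = 0 with y > 0: 0.00577x* = 0.448, so x* = 77.6.
Substitute into dx/dt = 0: 0.329(1 - 77.6/160) = 0.0271y*.
The bracket is 0.515, giving y* = 0.169/0.0271 = 6.25.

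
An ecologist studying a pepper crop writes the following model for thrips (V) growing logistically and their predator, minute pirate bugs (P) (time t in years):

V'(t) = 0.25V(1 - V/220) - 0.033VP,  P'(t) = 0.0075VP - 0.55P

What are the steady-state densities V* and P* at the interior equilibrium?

V* ≈ 73.3, P* ≈ 5.05

From dP/dt = 0 with P > 0: 0.0075V* = 0.55, so V* = 73.3.
Substitute into dV/dt = 0: 0.25(1 - 73.3/220) = 0.033P*.
The bracket is 0.667, giving P* = 0.167/0.033 = 5.05.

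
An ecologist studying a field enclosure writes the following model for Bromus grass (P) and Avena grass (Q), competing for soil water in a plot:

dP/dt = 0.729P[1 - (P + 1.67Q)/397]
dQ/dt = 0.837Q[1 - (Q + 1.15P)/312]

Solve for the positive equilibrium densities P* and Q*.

Setting both brackets to zero gives the nullclines P + 1.67Q = 397 and 1.15P + Q = 312.
Substituting Q = 312 - 1.15P into the first: P(1 - 1.67·1.15) = 397 - 1.67·312.
So P* = -124/-0.92 = 135, and then Q* = 312 - 1.15·135 = 157.

P* ≈ 135, Q* ≈ 157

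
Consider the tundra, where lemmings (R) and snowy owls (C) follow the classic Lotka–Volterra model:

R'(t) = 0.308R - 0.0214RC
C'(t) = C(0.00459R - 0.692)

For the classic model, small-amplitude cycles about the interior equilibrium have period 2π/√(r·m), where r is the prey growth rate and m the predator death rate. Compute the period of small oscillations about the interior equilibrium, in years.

T ≈ 13.6 years

Here r = 0.308 and m = 0.692, so r·m = 0.213.
ω = √0.213 = 0.462 per year, hence T = 2π/ω ≈ 13.6 years.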